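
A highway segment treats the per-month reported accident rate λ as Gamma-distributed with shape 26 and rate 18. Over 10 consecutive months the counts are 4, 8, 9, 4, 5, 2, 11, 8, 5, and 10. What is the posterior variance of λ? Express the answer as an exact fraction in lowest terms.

Total count: 4 + 8 + 9 + 4 + 5 + 2 + 11 + 8 + 5 + 10 = 66.
Total exposure: 10 months.
Posterior: α' = 26 + 66 = 92, β' = 18 + 10 = 28.
Posterior variance = α'/β'² = 92/784 = 23/196.

23/196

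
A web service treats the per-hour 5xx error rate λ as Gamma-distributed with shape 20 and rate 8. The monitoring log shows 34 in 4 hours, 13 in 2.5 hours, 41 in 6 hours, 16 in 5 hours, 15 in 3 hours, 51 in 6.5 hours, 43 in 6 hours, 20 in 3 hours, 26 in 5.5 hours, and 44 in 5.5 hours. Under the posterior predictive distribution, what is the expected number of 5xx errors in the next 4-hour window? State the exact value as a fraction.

Total count: 34 + 13 + 41 + 16 + 15 + 51 + 43 + 20 + 26 + 44 = 303.
Total exposure: 4 + 2.5 + 6 + 5 + 3 + 6.5 + 6 + 3 + 5.5 + 5.5 = 47 hours.
The Gamma prior is conjugate for the Poisson rate, so λ | data ~ Gamma(20+303, 8+47) = Gamma(323, 55).
Predictive mean over a 4-hour window = T·E[λ|data] = 4·323/55 = 1292/55.

1292/55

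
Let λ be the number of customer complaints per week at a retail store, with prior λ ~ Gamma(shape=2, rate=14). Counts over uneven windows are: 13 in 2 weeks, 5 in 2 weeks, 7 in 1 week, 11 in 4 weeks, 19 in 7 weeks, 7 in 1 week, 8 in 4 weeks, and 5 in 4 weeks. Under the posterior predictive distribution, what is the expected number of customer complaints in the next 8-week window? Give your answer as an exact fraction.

616/39

Total count: 13 + 5 + 7 + 11 + 19 + 7 + 8 + 5 = 75.
Total exposure: 2 + 2 + 1 + 4 + 7 + 1 + 4 + 4 = 25 weeks.
By Gamma–Poisson conjugacy, the posterior is Gamma(α + Σx, β + Σt) = Gamma(2 + 75, 14 + 25) = Gamma(77, 39).
Predictive mean over an 8-week window = T·E[λ|data] = 8·77/39 = 616/39.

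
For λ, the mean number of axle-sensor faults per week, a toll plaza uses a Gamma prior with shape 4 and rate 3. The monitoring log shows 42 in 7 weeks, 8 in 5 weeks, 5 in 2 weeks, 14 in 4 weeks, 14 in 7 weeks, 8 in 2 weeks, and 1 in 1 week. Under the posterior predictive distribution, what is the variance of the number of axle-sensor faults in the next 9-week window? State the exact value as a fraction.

Total count: 42 + 8 + 5 + 14 + 14 + 8 + 1 = 92.
Total exposure: 7 + 5 + 2 + 4 + 7 + 2 + 1 = 28 weeks.
The Gamma prior is conjugate for the Poisson rate, so λ | data ~ Gamma(4+92, 3+28) = Gamma(96, 31).
The posterior predictive for a window of length T is Negative Binomial with variance T·α'·(β'+T)/β'² = 9·96·40/961 = 34560/961.

34560/961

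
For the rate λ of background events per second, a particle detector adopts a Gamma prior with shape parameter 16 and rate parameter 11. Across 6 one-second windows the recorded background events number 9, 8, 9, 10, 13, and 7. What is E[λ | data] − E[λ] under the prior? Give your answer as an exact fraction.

520/187

Total count: 9 + 8 + 9 + 10 + 13 + 7 = 56.
Total exposure: 6 seconds.
The Gamma prior is conjugate for the Poisson rate, so λ | data ~ Gamma(16+56, 11+6) = Gamma(72, 17).
Posterior mean = 72/17 = 72/17; prior mean = 16/11 = 16/11. Difference = 72/17 − 16/11 = 520/187.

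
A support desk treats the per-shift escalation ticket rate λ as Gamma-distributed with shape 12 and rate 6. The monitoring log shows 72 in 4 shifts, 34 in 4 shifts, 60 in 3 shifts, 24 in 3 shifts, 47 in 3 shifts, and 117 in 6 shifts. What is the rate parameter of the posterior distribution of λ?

Total count: 72 + 34 + 60 + 24 + 47 + 117 = 354.
Total exposure: 4 + 4 + 3 + 3 + 3 + 6 = 23 shifts.
Conjugate update: add total count to the shape and total exposure to the rate, giving Gamma(366, 29).

29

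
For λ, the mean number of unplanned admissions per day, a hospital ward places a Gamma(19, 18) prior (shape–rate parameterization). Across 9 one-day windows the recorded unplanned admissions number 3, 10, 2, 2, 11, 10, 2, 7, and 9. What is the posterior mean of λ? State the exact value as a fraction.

25/9

Total count: 3 + 10 + 2 + 2 + 11 + 10 + 2 + 7 + 9 = 56.
Total exposure: 9 days.
The Gamma prior is conjugate for the Poisson rate, so λ | data ~ Gamma(19+56, 18+9) = Gamma(75, 27).
Posterior mean = α'/β' = 75/27 = 25/9.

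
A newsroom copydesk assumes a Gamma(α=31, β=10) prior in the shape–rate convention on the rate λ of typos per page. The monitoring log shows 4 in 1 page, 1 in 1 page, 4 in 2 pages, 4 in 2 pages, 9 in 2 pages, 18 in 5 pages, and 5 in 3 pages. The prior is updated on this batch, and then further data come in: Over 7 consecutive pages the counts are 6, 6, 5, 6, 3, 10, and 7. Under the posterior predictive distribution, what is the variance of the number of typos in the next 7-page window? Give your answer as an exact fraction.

33320/1089

Total count: 4 + 1 + 4 + 4 + 9 + 18 + 5 = 45.
Total exposure: 1 + 1 + 2 + 2 + 2 + 5 + 3 = 16 pages.
After the first batch: Gamma(31 + 45, 10 + 16) = Gamma(76, 26).
Total count: 6 + 6 + 5 + 6 + 3 + 10 + 7 = 43.
Total exposure: 7 pages.
After the second batch: Gamma(76 + 43, 26 + 7) = Gamma(119, 33).
The posterior predictive for a window of length T is Negative Binomial with variance T·α'·(β'+T)/β'² = 7·119·40/1089 = 33320/1089.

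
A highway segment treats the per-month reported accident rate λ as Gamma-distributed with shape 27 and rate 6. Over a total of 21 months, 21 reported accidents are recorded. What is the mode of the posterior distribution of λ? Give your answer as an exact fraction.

Total count 21 over total exposure 21 months.
The Gamma prior is conjugate for the Poisson rate, so λ | data ~ Gamma(27+21, 6+21) = Gamma(48, 27).
Posterior mode = (α'−1)/β' = 47/27.

47/27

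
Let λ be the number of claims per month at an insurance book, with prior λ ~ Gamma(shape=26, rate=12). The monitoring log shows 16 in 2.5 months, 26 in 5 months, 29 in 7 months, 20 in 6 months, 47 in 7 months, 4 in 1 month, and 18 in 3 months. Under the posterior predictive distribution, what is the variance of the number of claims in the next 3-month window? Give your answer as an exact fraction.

Total count: 16 + 26 + 29 + 20 + 47 + 4 + 18 = 160.
Total exposure: 2.5 + 5 + 7 + 6 + 7 + 1 + 3 = 31.5 months.
Gamma(α, β) with Poisson data over total exposure Σt gives posterior Gamma(α+Σx, β+Σt) = Gamma(186, 87/2).
The posterior predictive for a window of length T is Negative Binomial with variance T·α'·(β'+T)/β'² = 3·186·(93/2)/(7569/4) = 11532/841.

11532/841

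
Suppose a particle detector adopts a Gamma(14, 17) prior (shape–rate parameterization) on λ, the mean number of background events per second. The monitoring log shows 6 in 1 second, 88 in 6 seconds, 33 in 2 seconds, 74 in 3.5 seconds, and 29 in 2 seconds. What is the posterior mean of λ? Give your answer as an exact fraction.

Total count: 6 + 88 + 33 + 74 + 29 = 230.
Total exposure: 1 + 6 + 2 + 3.5 + 2 = 14.5 seconds.
The Gamma prior is conjugate for the Poisson rate, so λ | data ~ Gamma(14+230, 17+14.5) = Gamma(244, 63/2).
Posterior mean = α'/β' = 244/(63/2) = 488/63.

488/63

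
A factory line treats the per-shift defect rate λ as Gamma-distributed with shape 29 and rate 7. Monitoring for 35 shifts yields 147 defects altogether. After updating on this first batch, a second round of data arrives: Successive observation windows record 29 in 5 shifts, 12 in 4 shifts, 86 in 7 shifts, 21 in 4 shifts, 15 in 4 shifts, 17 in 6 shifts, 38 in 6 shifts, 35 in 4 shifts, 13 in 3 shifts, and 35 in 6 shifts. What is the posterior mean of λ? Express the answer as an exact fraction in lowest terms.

Total count 147 over total exposure 35 shifts.
After the first batch: Gamma(29 + 147, 7 + 35) = Gamma(176, 42).
Total count: 29 + 12 + 86 + 21 + 15 + 17 + 38 + 35 + 13 + 35 = 301.
Total exposure: 5 + 4 + 7 + 4 + 4 + 6 + 6 + 4 + 3 + 6 = 49 shifts.
After the second batch: Gamma(176 + 301, 42 + 49) = Gamma(477, 91).
Posterior mean = α'/β' = 477/91.

477/91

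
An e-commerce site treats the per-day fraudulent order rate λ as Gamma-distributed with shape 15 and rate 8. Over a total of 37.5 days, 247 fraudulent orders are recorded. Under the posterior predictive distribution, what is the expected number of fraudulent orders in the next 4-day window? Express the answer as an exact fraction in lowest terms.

2096/91

Total count 247 over total exposure 37.5 days.
By Gamma–Poisson conjugacy, the posterior is Gamma(α + Σx, β + Σt) = Gamma(15 + 247, 8 + 37.5) = Gamma(262, 91/2).
Predictive mean over a 4-day window = T·E[λ|data] = 4·262/(91/2) = 2096/91.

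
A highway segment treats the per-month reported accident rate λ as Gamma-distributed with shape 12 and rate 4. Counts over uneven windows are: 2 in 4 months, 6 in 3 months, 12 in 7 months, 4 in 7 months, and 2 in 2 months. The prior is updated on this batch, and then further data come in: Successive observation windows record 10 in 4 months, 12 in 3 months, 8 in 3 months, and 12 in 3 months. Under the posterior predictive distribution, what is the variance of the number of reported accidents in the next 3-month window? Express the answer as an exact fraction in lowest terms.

129/20

Total count: 2 + 6 + 12 + 4 + 2 = 26.
Total exposure: 4 + 3 + 7 + 7 + 2 = 23 months.
After the first batch: Gamma(12 + 26, 4 + 23) = Gamma(38, 27).
Total count: 10 + 12 + 8 + 12 = 42.
Total exposure: 4 + 3 + 3 + 3 = 13 months.
After the second batch: Gamma(38 + 42, 27 + 13) = Gamma(80, 40).
The posterior predictive for a window of length T is Negative Binomial with variance T·α'·(β'+T)/β'² = 3·80·43/1600 = 129/20.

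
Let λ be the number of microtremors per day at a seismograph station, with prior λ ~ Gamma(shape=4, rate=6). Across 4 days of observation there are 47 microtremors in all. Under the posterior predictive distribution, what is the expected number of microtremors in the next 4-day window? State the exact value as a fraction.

Total count 47 over total exposure 4 days.
Conjugate update: add total count to the shape and total exposure to the rate, giving Gamma(51, 10).
Predictive mean over a 4-day window = T·E[λ|data] = 4·51/10 = 102/5.

102/5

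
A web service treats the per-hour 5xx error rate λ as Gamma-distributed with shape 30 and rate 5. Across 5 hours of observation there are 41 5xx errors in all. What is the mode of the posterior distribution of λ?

Total count 41 over total exposure 5 hours.
Posterior: α' = 30 + 41 = 71, β' = 5 + 5 = 10.
Posterior mode = (α'−1)/β' = 70/10 = 7.

7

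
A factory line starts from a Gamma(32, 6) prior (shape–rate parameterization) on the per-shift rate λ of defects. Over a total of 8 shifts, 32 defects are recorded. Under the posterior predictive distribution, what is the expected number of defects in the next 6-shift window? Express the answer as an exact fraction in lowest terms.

Total count 32 over total exposure 8 shifts.
The Gamma prior is conjugate for the Poisson rate, so λ | data ~ Gamma(32+32, 6+8) = Gamma(64, 14).
Predictive mean over a 6-shift window = T·E[λ|data] = 6·64/14 = 192/7.

192/7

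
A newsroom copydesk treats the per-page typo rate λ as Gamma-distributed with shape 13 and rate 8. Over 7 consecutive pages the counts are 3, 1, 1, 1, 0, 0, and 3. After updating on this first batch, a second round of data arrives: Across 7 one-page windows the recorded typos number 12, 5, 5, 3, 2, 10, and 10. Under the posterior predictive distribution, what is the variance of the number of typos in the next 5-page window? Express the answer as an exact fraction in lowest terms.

9315/484

Total count: 3 + 1 + 1 + 1 + 0 + 0 + 3 = 9.
Total exposure: 7 pages.
After the first batch: Gamma(13 + 9, 8 + 7) = Gamma(22, 15).
Total count: 12 + 5 + 5 + 3 + 2 + 10 + 10 = 47.
Total exposure: 7 pages.
After the second batch: Gamma(22 + 47, 15 + 7) = Gamma(69, 22).
The posterior predictive for a window of length T is Negative Binomial with variance T·α'·(β'+T)/β'² = 5·69·27/484 = 9315/484.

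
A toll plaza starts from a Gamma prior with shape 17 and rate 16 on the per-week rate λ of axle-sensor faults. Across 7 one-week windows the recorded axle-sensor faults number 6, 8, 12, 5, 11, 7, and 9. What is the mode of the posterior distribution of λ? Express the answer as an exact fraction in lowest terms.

Total count: 6 + 8 + 12 + 5 + 11 + 7 + 9 = 58.
Total exposure: 7 weeks.
Conjugate update: add total count to the shape and total exposure to the rate, giving Gamma(75, 23).
Posterior mode = (α'−1)/β' = 74/23.

74/23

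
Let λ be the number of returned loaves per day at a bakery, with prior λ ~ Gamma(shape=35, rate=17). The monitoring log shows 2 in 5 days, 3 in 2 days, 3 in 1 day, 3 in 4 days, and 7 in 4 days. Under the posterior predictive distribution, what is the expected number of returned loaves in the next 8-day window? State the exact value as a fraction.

Total count: 2 + 3 + 3 + 3 + 7 = 18.
Total exposure: 5 + 2 + 1 + 4 + 4 = 16 days.
Conjugate update: add total count to the shape and total exposure to the rate, giving Gamma(53, 33).
Predictive mean over an 8-day window = T·E[λ|data] = 8·53/33 = 424/33.

424/33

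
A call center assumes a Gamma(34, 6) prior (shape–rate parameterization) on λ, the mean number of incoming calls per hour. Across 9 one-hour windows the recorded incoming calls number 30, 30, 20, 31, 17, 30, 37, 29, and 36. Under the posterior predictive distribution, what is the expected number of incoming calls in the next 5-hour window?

Total count: 30 + 30 + 20 + 31 + 17 + 30 + 37 + 29 + 36 = 260.
Total exposure: 9 hours.
Conjugate update: add total count to the shape and total exposure to the rate, giving Gamma(294, 15).
Predictive mean over a 5-hour window = T·E[λ|data] = 5·294/15 = 98.

98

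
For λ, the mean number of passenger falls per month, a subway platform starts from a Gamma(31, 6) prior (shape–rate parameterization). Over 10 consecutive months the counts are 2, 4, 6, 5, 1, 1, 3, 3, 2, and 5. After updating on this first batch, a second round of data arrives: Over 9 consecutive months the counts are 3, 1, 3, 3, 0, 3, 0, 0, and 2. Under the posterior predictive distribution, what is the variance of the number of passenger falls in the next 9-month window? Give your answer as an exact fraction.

23868/625

Total count: 2 + 4 + 6 + 5 + 1 + 1 + 3 + 3 + 2 + 5 = 32.
Total exposure: 10 months.
After the first batch: Gamma(31 + 32, 6 + 10) = Gamma(63, 16).
Total count: 3 + 1 + 3 + 3 + 0 + 3 + 0 + 0 + 2 = 15.
Total exposure: 9 months.
After the second batch: Gamma(63 + 15, 16 + 9) = Gamma(78, 25).
The posterior predictive for a window of length T is Negative Binomial with variance T·α'·(β'+T)/β'² = 9·78·34/625 = 23868/625.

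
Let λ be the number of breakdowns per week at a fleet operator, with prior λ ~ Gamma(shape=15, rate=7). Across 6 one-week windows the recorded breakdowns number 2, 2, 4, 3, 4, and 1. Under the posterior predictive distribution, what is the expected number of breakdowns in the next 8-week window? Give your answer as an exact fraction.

248/13

Total count: 2 + 2 + 4 + 3 + 4 + 1 = 16.
Total exposure: 6 weeks.
The Gamma prior is conjugate for the Poisson rate, so λ | data ~ Gamma(15+16, 7+6) = Gamma(31, 13).
Predictive mean over an 8-week window = T·E[λ|data] = 8·31/13 = 248/13.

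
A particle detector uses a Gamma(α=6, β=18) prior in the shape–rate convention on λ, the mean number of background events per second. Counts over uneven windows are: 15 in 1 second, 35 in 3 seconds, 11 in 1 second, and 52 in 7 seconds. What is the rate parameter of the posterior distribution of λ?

30

Total count: 15 + 35 + 11 + 52 = 113.
Total exposure: 1 + 3 + 1 + 7 = 12 seconds.
Gamma(α, β) with Poisson data over total exposure Σt gives posterior Gamma(α+Σx, β+Σt) = Gamma(119, 30).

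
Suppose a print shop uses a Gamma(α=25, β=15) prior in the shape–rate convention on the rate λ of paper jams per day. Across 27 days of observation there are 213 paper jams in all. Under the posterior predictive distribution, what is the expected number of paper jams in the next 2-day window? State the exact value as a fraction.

Total count 213 over total exposure 27 days.
Conjugate update: add total count to the shape and total exposure to the rate, giving Gamma(238, 42).
Predictive mean over a 2-day window = T·E[λ|data] = 2·238/42 = 34/3.

34/3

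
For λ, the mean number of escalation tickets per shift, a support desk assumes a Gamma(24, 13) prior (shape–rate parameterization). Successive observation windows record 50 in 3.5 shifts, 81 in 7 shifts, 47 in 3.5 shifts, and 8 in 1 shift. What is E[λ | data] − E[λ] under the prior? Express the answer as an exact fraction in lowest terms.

Total count: 50 + 81 + 47 + 8 = 186.
Total exposure: 3.5 + 7 + 3.5 + 1 = 15 shifts.
Posterior: α' = 24 + 186 = 210, β' = 13 + 15 = 28.
Posterior mean = 210/28 = 15/2; prior mean = 24/13 = 24/13. Difference = 15/2 − 24/13 = 147/26.

147/26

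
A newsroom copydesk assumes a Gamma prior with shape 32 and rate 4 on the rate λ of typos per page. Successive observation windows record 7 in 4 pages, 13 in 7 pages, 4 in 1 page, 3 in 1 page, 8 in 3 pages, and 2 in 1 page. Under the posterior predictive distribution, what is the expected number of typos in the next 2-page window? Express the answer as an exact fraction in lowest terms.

Total count: 7 + 13 + 4 + 3 + 8 + 2 = 37.
Total exposure: 4 + 7 + 1 + 1 + 3 + 1 = 17 pages.
Posterior: α' = 32 + 37 = 69, β' = 4 + 17 = 21.
Predictive mean over a 2-page window = T·E[λ|data] = 2·69/21 = 46/7.

46/7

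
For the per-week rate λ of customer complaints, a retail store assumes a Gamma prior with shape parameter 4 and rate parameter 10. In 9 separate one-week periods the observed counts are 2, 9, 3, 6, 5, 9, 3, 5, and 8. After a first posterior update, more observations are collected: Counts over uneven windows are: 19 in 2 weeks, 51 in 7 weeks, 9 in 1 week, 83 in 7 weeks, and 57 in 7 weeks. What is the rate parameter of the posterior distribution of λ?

Total count: 2 + 9 + 3 + 6 + 5 + 9 + 3 + 5 + 8 = 50.
Total exposure: 9 weeks.
After the first batch: Gamma(4 + 50, 10 + 9) = Gamma(54, 19).
Total count: 19 + 51 + 9 + 83 + 57 = 219.
Total exposure: 2 + 7 + 1 + 7 + 7 = 24 weeks.
After the second batch: Gamma(54 + 219, 19 + 24) = Gamma(273, 43).

43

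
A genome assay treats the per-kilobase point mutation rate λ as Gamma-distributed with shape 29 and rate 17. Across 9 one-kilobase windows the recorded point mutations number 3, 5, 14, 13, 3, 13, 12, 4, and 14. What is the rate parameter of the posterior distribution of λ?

26

Total count: 3 + 5 + 14 + 13 + 3 + 13 + 12 + 4 + 14 = 81.
Total exposure: 9 kilobases.
By Gamma–Poisson conjugacy, the posterior is Gamma(α + Σx, β + Σt) = Gamma(29 + 81, 17 + 9) = Gamma(110, 26).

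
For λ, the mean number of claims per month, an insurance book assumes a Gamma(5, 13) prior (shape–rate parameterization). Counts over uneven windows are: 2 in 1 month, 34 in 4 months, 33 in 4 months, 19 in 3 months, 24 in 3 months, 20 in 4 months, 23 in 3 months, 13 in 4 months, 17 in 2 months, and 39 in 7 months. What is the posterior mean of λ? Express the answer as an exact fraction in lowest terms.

229/48

Total count: 2 + 34 + 33 + 19 + 24 + 20 + 23 + 13 + 17 + 39 = 224.
Total exposure: 1 + 4 + 4 + 3 + 3 + 4 + 3 + 4 + 2 + 7 = 35 months.
Gamma(α, β) with Poisson data over total exposure Σt gives posterior Gamma(α+Σx, β+Σt) = Gamma(229, 48).
Posterior mean = α'/β' = 229/48.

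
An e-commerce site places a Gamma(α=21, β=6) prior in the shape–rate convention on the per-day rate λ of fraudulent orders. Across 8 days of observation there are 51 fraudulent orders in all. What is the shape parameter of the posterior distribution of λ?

Total count 51 over total exposure 8 days.
Posterior: α' = 21 + 51 = 72, β' = 6 + 8 = 14.

72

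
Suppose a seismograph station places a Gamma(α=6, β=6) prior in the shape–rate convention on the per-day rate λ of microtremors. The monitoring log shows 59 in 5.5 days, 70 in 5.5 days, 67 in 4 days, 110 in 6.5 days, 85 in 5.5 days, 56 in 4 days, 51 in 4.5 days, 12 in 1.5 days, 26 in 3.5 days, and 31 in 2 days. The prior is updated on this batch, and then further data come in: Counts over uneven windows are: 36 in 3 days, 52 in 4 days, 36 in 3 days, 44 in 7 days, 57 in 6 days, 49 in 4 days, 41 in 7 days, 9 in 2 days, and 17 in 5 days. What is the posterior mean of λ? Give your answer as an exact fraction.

1828/179

Total count: 59 + 70 + 67 + 110 + 85 + 56 + 51 + 12 + 26 + 31 = 567.
Total exposure: 5.5 + 5.5 + 4 + 6.5 + 5.5 + 4 + 4.5 + 1.5 + 3.5 + 2 = 42.5 days.
After the first batch: Gamma(6 + 567, 6 + 42.5) = Gamma(573, 97/2).
Total count: 36 + 52 + 36 + 44 + 57 + 49 + 41 + 9 + 17 = 341.
Total exposure: 3 + 4 + 3 + 7 + 6 + 4 + 7 + 2 + 5 = 41 days.
After the second batch: Gamma(573 + 341, 97/2 + 41) = Gamma(914, 179/2).
Posterior mean = α'/β' = 914/(179/2) = 1828/179.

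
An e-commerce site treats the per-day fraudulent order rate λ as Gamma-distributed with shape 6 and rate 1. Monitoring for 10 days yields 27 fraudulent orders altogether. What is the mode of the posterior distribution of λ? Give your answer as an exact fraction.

Total count 27 over total exposure 10 days.
Gamma(α, β) with Poisson data over total exposure Σt gives posterior Gamma(α+Σx, β+Σt) = Gamma(33, 11).
Posterior mode = (α'−1)/β' = 32/11.

32/11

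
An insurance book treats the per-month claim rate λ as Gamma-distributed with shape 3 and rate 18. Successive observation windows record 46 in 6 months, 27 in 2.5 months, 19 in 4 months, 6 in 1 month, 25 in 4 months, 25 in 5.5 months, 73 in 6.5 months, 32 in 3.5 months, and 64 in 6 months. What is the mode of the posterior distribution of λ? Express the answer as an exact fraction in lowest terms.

Total count: 46 + 27 + 19 + 6 + 25 + 25 + 73 + 32 + 64 = 317.
Total exposure: 6 + 2.5 + 4 + 1 + 4 + 5.5 + 6.5 + 3.5 + 6 = 39 months.
Gamma(α, β) with Poisson data over total exposure Σt gives posterior Gamma(α+Σx, β+Σt) = Gamma(320, 57).
Posterior mode = (α'−1)/β' = 319/57.

319/57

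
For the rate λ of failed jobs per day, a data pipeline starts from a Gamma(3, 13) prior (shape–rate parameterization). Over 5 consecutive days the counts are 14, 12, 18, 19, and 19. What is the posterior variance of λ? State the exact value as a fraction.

Total count: 14 + 12 + 18 + 19 + 19 = 82.
Total exposure: 5 days.
Conjugate update: add total count to the shape and total exposure to the rate, giving Gamma(85, 18).
Posterior variance = α'/β'² = 85/324.

85/324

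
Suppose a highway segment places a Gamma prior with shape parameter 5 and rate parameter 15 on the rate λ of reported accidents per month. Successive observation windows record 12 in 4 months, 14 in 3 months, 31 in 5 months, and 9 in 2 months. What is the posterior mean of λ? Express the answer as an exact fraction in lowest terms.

Total count: 12 + 14 + 31 + 9 = 66.
Total exposure: 4 + 3 + 5 + 2 = 14 months.
The Gamma prior is conjugate for the Poisson rate, so λ | data ~ Gamma(5+66, 15+14) = Gamma(71, 29).
Posterior mean = α'/β' = 71/29.

71/29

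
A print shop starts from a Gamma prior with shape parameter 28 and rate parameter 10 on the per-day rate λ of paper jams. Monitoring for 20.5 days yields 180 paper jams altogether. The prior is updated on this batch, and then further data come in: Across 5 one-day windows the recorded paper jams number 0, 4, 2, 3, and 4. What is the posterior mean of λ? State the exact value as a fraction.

442/71

Total count 180 over total exposure 20.5 days.
After the first batch: Gamma(28 + 180, 10 + 20.5) = Gamma(208, 61/2).
Total count: 0 + 4 + 2 + 3 + 4 = 13.
Total exposure: 5 days.
After the second batch: Gamma(208 + 13, 61/2 + 5) = Gamma(221, 71/2).
Posterior mean = α'/β' = 221/(71/2) = 442/71.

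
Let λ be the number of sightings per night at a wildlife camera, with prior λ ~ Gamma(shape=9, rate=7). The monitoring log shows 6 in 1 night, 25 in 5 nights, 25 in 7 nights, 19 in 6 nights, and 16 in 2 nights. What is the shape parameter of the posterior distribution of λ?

Total count: 6 + 25 + 25 + 19 + 16 = 91.
Total exposure: 1 + 5 + 7 + 6 + 2 = 21 nights.
Posterior: α' = 9 + 91 = 100, β' = 7 + 21 = 28.

100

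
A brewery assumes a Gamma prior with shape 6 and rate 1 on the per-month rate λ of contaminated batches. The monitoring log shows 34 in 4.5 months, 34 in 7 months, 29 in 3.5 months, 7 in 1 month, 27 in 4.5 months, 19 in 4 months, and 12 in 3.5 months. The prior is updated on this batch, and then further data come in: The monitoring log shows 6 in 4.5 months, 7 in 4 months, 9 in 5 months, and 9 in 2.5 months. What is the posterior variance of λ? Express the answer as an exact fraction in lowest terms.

Total count: 34 + 34 + 29 + 7 + 27 + 19 + 12 = 162.
Total exposure: 4.5 + 7 + 3.5 + 1 + 4.5 + 4 + 3.5 = 28 months.
After the first batch: Gamma(6 + 162, 1 + 28) = Gamma(168, 29).
Total count: 6 + 7 + 9 + 9 = 31.
Total exposure: 4.5 + 4 + 5 + 2.5 = 16 months.
After the second batch: Gamma(168 + 31, 29 + 16) = Gamma(199, 45).
Posterior variance = α'/β'² = 199/2025.

199/2025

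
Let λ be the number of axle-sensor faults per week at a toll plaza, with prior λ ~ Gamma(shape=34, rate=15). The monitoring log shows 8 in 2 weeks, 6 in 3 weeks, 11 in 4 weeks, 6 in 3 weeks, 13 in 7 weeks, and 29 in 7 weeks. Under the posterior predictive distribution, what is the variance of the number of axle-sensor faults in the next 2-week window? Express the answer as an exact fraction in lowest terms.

Total count: 8 + 6 + 11 + 6 + 13 + 29 = 73.
Total exposure: 2 + 3 + 4 + 3 + 7 + 7 = 26 weeks.
Posterior: α' = 34 + 73 = 107, β' = 15 + 26 = 41.
The posterior predictive for a window of length T is Negative Binomial with variance T·α'·(β'+T)/β'² = 2·107·43/1681 = 9202/1681.

9202/1681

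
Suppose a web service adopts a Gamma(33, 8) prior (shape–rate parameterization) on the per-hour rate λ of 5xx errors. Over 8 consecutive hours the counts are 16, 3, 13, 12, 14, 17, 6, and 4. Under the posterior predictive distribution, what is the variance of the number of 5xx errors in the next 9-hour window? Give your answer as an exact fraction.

13275/128

Total count: 16 + 3 + 13 + 12 + 14 + 17 + 6 + 4 = 85.
Total exposure: 8 hours.
The Gamma prior is conjugate for the Poisson rate, so λ | data ~ Gamma(33+85, 8+8) = Gamma(118, 16).
The posterior predictive for a window of length T is Negative Binomial with variance T·α'·(β'+T)/β'² = 9·118·25/256 = 13275/128.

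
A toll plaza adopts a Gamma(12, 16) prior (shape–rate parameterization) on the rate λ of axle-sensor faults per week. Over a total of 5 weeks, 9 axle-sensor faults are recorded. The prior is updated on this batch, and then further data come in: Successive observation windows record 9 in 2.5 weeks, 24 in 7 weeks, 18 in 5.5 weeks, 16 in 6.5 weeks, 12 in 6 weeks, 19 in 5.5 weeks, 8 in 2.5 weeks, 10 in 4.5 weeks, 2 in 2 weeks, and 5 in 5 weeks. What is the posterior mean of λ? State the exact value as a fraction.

36/17

Total count 9 over total exposure 5 weeks.
After the first batch: Gamma(12 + 9, 16 + 5) = Gamma(21, 21).
Total count: 9 + 24 + 18 + 16 + 12 + 19 + 8 + 10 + 2 + 5 = 123.
Total exposure: 2.5 + 7 + 5.5 + 6.5 + 6 + 5.5 + 2.5 + 4.5 + 2 + 5 = 47 weeks.
After the second batch: Gamma(21 + 123, 21 + 47) = Gamma(144, 68).
Posterior mean = α'/β' = 144/68 = 36/17.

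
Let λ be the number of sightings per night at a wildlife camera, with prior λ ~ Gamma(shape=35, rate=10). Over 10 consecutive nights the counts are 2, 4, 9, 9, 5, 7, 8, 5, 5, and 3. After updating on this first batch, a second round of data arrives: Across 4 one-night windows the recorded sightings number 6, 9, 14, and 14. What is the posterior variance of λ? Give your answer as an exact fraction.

Total count: 2 + 4 + 9 + 9 + 5 + 7 + 8 + 5 + 5 + 3 = 57.
Total exposure: 10 nights.
After the first batch: Gamma(35 + 57, 10 + 10) = Gamma(92, 20).
Total count: 6 + 9 + 14 + 14 = 43.
Total exposure: 4 nights.
After the second batch: Gamma(92 + 43, 20 + 4) = Gamma(135, 24).
Posterior variance = α'/β'² = 135/576 = 15/64.

15/64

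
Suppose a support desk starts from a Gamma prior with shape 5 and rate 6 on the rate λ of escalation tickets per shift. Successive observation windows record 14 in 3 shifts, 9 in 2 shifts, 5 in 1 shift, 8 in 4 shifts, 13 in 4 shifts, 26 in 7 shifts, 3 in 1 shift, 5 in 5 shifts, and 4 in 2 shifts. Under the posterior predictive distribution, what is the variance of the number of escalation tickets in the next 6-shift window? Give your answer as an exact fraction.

22632/1225

Total count: 14 + 9 + 5 + 8 + 13 + 26 + 3 + 5 + 4 = 87.
Total exposure: 3 + 2 + 1 + 4 + 4 + 7 + 1 + 5 + 2 = 29 shifts.
By Gamma–Poisson conjugacy, the posterior is Gamma(α + Σx, β + Σt) = Gamma(5 + 87, 6 + 29) = Gamma(92, 35).
The posterior predictive for a window of length T is Negative Binomial with variance T·α'·(β'+T)/β'² = 6·92·41/1225 = 22632/1225.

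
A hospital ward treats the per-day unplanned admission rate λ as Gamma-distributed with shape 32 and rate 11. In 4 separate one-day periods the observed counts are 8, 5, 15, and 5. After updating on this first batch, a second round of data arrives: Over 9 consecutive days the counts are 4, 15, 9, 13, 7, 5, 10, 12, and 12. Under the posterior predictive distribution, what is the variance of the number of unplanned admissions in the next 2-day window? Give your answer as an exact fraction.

247/18

Total count: 8 + 5 + 15 + 5 = 33.
Total exposure: 4 days.
After the first batch: Gamma(32 + 33, 11 + 4) = Gamma(65, 15).
Total count: 4 + 15 + 9 + 13 + 7 + 5 + 10 + 12 + 12 = 87.
Total exposure: 9 days.
After the second batch: Gamma(65 + 87, 15 + 9) = Gamma(152, 24).
The posterior predictive for a window of length T is Negative Binomial with variance T·α'·(β'+T)/β'² = 2·152·26/576 = 247/18.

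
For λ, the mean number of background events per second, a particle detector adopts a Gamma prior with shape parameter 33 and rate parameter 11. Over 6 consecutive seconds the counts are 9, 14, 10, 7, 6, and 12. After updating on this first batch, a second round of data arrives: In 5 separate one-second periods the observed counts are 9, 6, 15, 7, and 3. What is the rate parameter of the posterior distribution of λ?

Total count: 9 + 14 + 10 + 7 + 6 + 12 = 58.
Total exposure: 6 seconds.
After the first batch: Gamma(33 + 58, 11 + 6) = Gamma(91, 17).
Total count: 9 + 6 + 15 + 7 + 3 = 40.
Total exposure: 5 seconds.
After the second batch: Gamma(91 + 40, 17 + 5) = Gamma(131, 22).

22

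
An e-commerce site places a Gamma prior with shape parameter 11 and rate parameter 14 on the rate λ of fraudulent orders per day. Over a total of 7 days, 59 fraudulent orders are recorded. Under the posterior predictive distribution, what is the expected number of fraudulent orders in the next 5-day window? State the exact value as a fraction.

Total count 59 over total exposure 7 days.
Conjugate update: add total count to the shape and total exposure to the rate, giving Gamma(70, 21).
Predictive mean over a 5-day window = T·E[λ|data] = 5·70/21 = 50/3.

50/3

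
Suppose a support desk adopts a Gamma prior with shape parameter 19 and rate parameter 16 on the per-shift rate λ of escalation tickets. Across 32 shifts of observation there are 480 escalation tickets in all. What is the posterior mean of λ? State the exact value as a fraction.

499/48

Total count 480 over total exposure 32 shifts.
Posterior: α' = 19 + 480 = 499, β' = 16 + 32 = 48.
Posterior mean = α'/β' = 499/48.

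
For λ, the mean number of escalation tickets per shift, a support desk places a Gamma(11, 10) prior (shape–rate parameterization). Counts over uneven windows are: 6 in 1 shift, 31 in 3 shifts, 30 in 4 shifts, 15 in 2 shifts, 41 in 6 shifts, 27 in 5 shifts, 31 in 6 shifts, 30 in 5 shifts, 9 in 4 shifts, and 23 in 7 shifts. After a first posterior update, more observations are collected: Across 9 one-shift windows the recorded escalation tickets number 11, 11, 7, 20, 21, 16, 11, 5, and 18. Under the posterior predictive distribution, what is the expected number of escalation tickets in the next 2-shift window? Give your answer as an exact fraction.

374/31

Total count: 6 + 31 + 30 + 15 + 41 + 27 + 31 + 30 + 9 + 23 = 243.
Total exposure: 1 + 3 + 4 + 2 + 6 + 5 + 6 + 5 + 4 + 7 = 43 shifts.
After the first batch: Gamma(11 + 243, 10 + 43) = Gamma(254, 53).
Total count: 11 + 11 + 7 + 20 + 21 + 16 + 11 + 5 + 18 = 120.
Total exposure: 9 shifts.
After the second batch: Gamma(254 + 120, 53 + 9) = Gamma(374, 62).
Predictive mean over a 2-shift window = T·E[λ|data] = 2·374/62 = 374/31.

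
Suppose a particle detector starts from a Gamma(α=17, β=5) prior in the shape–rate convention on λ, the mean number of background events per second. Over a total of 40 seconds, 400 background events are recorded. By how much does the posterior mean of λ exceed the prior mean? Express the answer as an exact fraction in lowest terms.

88/15

Total count 400 over total exposure 40 seconds.
Gamma(α, β) with Poisson data over total exposure Σt gives posterior Gamma(α+Σx, β+Σt) = Gamma(417, 45).
Posterior mean = 417/45 = 139/15; prior mean = 17/5 = 17/5. Difference = 139/15 − 17/5 = 88/15.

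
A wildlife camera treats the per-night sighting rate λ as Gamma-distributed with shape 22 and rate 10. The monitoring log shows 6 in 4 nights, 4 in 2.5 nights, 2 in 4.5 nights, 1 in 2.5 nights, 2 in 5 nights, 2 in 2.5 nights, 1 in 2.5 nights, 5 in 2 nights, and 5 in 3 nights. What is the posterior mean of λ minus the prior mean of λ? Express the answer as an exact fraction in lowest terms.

-347/385

Total count: 6 + 4 + 2 + 1 + 2 + 2 + 1 + 5 + 5 = 28.
Total exposure: 4 + 2.5 + 4.5 + 2.5 + 5 + 2.5 + 2.5 + 2 + 3 = 28.5 nights.
The Gamma prior is conjugate for the Poisson rate, so λ | data ~ Gamma(22+28, 10+28.5) = Gamma(50, 77/2).
Posterior mean = 50/(77/2) = 100/77; prior mean = 22/10 = 11/5. Difference = 100/77 − 11/5 = -347/385.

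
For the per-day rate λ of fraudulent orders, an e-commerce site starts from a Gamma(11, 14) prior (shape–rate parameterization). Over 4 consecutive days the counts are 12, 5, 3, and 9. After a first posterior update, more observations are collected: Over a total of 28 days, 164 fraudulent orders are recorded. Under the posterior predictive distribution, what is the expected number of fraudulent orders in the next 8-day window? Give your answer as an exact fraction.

816/23

Total count: 12 + 5 + 3 + 9 = 29.
Total exposure: 4 days.
After the first batch: Gamma(11 + 29, 14 + 4) = Gamma(40, 18).
Total count 164 over total exposure 28 days.
After the second batch: Gamma(40 + 164, 18 + 28) = Gamma(204, 46).
Predictive mean over an 8-day window = T·E[λ|data] = 8·204/46 = 816/23.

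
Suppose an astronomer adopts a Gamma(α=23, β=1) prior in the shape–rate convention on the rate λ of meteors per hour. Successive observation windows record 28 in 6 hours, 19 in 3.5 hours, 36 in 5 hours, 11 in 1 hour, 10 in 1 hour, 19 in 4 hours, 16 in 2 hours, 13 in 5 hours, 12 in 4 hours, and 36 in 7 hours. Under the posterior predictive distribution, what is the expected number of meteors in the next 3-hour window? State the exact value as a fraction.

1338/79

Total count: 28 + 19 + 36 + 11 + 10 + 19 + 16 + 13 + 12 + 36 = 200.
Total exposure: 6 + 3.5 + 5 + 1 + 1 + 4 + 2 + 5 + 4 + 7 = 38.5 hours.
Conjugate update: add total count to the shape and total exposure to the rate, giving Gamma(223, 79/2).
Predictive mean over a 3-hour window = T·E[λ|data] = 3·223/(79/2) = 1338/79.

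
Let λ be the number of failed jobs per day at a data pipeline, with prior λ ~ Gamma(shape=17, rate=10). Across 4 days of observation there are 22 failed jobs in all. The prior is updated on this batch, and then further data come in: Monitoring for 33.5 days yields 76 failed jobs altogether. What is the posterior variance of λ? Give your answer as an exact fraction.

92/1805

Total count 22 over total exposure 4 days.
After the first batch: Gamma(17 + 22, 10 + 4) = Gamma(39, 14).
Total count 76 over total exposure 33.5 days.
After the second batch: Gamma(39 + 76, 14 + 33.5) = Gamma(115, 95/2).
Posterior variance = α'/β'² = 115/(9025/4) = 92/1805.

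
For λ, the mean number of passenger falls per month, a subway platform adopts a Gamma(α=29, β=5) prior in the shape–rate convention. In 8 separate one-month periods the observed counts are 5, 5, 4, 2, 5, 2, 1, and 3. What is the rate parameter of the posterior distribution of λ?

13

Total count: 5 + 5 + 4 + 2 + 5 + 2 + 1 + 3 = 27.
Total exposure: 8 months.
Gamma(α, β) with Poisson data over total exposure Σt gives posterior Gamma(α+Σx, β+Σt) = Gamma(56, 13).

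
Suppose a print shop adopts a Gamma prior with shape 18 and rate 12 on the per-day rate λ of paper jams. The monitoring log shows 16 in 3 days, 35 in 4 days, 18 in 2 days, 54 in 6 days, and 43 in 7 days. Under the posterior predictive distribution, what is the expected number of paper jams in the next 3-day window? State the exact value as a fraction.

276/17

Total count: 16 + 35 + 18 + 54 + 43 = 166.
Total exposure: 3 + 4 + 2 + 6 + 7 = 22 days.
Posterior: α' = 18 + 166 = 184, β' = 12 + 22 = 34.
Predictive mean over a 3-day window = T·E[λ|data] = 3·184/34 = 276/17.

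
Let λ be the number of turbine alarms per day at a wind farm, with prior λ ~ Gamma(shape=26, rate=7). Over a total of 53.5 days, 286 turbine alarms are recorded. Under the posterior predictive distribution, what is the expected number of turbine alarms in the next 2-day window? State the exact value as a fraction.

1248/121

Total count 286 over total exposure 53.5 days.
By Gamma–Poisson conjugacy, the posterior is Gamma(α + Σx, β + Σt) = Gamma(26 + 286, 7 + 53.5) = Gamma(312, 121/2).
Predictive mean over a 2-day window = T·E[λ|data] = 2·312/(121/2) = 1248/121.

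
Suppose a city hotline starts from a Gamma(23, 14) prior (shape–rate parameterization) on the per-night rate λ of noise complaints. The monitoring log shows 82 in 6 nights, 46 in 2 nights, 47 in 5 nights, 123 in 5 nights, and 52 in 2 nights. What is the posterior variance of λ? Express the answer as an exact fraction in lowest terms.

Total count: 82 + 46 + 47 + 123 + 52 = 350.
Total exposure: 6 + 2 + 5 + 5 + 2 = 20 nights.
Conjugate update: add total count to the shape and total exposure to the rate, giving Gamma(373, 34).
Posterior variance = α'/β'² = 373/1156.

373/1156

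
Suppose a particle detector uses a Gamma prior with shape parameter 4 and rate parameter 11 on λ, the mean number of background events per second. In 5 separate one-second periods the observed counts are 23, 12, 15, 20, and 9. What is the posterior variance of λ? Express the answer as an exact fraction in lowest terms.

83/256

Total count: 23 + 12 + 15 + 20 + 9 = 79.
Total exposure: 5 seconds.
Posterior: α' = 4 + 79 = 83, β' = 11 + 5 = 16.
Posterior variance = α'/β'² = 83/256.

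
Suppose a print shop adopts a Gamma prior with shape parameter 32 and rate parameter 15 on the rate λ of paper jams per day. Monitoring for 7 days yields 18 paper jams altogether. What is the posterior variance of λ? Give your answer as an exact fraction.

Total count 18 over total exposure 7 days.
By Gamma–Poisson conjugacy, the posterior is Gamma(α + Σx, β + Σt) = Gamma(32 + 18, 15 + 7) = Gamma(50, 22).
Posterior variance = α'/β'² = 50/484 = 25/242.

25/242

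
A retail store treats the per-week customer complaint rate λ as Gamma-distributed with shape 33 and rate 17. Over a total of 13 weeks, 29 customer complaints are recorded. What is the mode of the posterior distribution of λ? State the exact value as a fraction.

61/30

Total count 29 over total exposure 13 weeks.
The Gamma prior is conjugate for the Poisson rate, so λ | data ~ Gamma(33+29, 17+13) = Gamma(62, 30).
Posterior mode = (α'−1)/β' = 61/30.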